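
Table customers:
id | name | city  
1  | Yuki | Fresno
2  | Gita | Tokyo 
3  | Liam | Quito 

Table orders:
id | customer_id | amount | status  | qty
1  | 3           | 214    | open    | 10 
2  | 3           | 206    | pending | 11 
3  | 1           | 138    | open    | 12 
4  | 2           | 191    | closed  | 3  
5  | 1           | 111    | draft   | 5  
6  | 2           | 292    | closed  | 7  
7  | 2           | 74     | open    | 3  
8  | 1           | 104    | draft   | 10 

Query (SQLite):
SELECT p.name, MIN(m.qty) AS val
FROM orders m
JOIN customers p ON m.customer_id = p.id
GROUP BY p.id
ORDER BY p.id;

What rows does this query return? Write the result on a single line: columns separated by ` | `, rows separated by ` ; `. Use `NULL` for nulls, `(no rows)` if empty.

Yuki | 5 ; Gita | 3 ; Liam | 10

Join each orders row to its customers via customer_id.
Group joined rows by customers.id; compute MIN(m.qty) per group.
  1: ids {3, 5, 8} → MIN(m.qty)=5
  2: ids {4, 6, 7} → MIN(m.qty)=3
  3: ids {1, 2} → MIN(m.qty)=10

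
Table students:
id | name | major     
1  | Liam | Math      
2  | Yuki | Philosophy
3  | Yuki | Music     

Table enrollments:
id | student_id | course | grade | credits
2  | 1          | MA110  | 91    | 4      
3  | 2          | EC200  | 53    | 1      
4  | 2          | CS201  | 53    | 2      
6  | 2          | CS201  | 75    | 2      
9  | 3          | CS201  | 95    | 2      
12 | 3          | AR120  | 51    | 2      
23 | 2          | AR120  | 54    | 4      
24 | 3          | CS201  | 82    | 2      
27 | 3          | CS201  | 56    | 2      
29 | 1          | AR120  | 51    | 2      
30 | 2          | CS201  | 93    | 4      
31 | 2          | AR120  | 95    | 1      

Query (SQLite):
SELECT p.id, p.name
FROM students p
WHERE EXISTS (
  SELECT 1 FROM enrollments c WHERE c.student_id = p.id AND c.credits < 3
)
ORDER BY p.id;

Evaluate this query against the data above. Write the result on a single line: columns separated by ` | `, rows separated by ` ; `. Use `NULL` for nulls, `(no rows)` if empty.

For each students row, check whether any enrollments with matching student_id has credits < 3.
Keep rows where that is true.

1 | Liam ; 2 | Yuki ; 3 | Yuki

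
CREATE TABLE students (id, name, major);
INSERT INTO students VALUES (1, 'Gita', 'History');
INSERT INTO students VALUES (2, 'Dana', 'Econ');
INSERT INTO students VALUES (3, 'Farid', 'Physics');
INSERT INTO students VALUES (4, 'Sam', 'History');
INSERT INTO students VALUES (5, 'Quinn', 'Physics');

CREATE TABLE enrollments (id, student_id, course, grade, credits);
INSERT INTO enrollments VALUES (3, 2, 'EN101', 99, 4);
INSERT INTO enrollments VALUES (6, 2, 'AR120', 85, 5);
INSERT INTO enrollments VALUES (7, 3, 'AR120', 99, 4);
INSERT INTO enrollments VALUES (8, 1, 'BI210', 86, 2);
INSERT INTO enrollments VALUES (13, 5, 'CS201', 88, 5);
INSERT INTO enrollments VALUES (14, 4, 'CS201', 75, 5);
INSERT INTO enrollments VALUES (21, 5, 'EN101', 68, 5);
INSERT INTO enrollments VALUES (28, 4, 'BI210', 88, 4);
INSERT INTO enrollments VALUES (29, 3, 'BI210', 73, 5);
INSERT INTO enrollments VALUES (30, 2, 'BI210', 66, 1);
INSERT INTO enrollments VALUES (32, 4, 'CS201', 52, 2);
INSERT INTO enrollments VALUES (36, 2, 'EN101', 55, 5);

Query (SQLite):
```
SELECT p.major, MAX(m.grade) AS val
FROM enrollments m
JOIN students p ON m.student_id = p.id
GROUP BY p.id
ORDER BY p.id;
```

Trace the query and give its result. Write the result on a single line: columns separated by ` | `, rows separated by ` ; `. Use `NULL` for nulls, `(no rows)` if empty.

Join each enrollments row to its students via student_id.
Group joined rows by students.id; compute MAX(m.grade) per group.
  1: ids {8} → MAX(m.grade)=86
  2: ids {3, 6, 30, 36} → MAX(m.grade)=99
  3: ids {7, 29} → MAX(m.grade)=99
  4: ids {14, 28, 32} → MAX(m.grade)=88
  5: ids {13, 21} → MAX(m.grade)=88

History | 86 ; Econ | 99 ; Physics | 99 ; History | 88 ; Physics | 88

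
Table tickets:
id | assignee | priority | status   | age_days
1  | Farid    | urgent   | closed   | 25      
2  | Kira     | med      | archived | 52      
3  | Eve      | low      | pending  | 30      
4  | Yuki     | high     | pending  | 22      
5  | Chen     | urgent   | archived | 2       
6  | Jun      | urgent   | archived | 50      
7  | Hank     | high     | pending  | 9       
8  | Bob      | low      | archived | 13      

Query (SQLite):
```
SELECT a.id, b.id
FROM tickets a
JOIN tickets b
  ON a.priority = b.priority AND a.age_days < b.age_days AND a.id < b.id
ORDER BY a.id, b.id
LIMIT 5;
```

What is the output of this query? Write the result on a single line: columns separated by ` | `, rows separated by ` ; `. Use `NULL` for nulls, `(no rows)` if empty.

1 | 6 ; 5 | 6

Pairs (a,b) with same priority, a.age_days < b.age_days, a.id < b.id.
priority groups: high:{4,7} low:{3,8} med:{2} urgent:{1,5,6}
Ordered by (a.id, b.id); first 5.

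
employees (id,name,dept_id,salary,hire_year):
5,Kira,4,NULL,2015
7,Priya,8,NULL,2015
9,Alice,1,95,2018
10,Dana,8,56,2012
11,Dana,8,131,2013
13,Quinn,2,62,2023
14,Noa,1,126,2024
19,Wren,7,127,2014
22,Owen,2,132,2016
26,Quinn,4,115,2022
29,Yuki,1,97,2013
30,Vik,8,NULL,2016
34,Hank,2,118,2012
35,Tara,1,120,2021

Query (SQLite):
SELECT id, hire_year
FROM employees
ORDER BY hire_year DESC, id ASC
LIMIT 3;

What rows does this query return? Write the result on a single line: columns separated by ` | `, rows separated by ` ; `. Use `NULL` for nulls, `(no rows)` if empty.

14 | 2024 ; 13 | 2023 ; 26 | 2022

Sort by hire_year desc, tiebreak id asc: (2024, id=14), (2023, id=13), (2022, id=26), (2021, id=35), (2018, id=9), (2016, id=22) …. Take first 3.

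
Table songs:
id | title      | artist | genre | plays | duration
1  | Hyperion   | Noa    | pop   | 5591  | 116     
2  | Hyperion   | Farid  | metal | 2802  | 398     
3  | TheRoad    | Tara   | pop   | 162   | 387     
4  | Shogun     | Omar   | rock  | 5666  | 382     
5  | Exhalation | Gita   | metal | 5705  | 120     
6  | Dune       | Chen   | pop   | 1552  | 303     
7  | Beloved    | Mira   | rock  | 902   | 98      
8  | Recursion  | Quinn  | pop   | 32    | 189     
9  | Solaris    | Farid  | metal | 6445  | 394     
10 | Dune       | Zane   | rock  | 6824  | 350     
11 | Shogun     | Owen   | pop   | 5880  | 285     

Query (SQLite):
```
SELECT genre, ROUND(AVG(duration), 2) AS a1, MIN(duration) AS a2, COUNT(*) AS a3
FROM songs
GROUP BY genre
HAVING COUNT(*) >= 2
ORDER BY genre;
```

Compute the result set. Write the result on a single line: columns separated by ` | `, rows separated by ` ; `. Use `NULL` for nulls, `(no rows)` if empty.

Group songs by genre.
Per group compute: ROUND(AVG(duration), 2), MIN(duration), COUNT(*).
HAVING: drop groups with fewer than 2 rows.
  metal: ids {2, 5, 9} → ROUND(AVG(duration), 2)=304, MIN(duration)=120, COUNT(*)=3
  pop: ids {1, 3, 6, 8, 11} → ROUND(AVG(duration), 2)=256, MIN(duration)=116, COUNT(*)=5
  rock: ids {4, 7, 10} → ROUND(AVG(duration), 2)=276.67, MIN(duration)=98, COUNT(*)=3

metal | 304 | 120 | 3 ; pop | 256 | 116 | 5 ; rock | 276.67 | 98 | 3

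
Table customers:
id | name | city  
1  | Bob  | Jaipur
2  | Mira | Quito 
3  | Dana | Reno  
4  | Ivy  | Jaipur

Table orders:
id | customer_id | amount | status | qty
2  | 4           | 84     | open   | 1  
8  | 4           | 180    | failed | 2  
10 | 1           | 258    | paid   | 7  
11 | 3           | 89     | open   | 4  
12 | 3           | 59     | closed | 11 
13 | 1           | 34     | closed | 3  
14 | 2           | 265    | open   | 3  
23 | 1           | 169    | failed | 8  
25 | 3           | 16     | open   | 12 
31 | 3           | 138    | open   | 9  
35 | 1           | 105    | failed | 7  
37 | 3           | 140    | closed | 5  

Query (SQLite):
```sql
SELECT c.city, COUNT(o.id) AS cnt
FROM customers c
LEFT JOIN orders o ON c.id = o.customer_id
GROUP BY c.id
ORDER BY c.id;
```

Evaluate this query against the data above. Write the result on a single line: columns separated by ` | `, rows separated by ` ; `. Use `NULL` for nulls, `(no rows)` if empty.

LEFT JOIN keeps every customers row; unmatched ones get NULL for orders columns.
Group by customers.id and compute COUNT(o.id). COUNT(col) of an all-NULL group is 0.
  1: ids {10, 13, 23, 35} → COUNT(o.id)=4
  2: ids {14} → COUNT(o.id)=1
  3: ids {11, 12, 25, 31, 37} → COUNT(o.id)=5
  4: ids {2, 8} → COUNT(o.id)=2

Jaipur | 4 ; Quito | 1 ; Reno | 5 ; Jaipur | 2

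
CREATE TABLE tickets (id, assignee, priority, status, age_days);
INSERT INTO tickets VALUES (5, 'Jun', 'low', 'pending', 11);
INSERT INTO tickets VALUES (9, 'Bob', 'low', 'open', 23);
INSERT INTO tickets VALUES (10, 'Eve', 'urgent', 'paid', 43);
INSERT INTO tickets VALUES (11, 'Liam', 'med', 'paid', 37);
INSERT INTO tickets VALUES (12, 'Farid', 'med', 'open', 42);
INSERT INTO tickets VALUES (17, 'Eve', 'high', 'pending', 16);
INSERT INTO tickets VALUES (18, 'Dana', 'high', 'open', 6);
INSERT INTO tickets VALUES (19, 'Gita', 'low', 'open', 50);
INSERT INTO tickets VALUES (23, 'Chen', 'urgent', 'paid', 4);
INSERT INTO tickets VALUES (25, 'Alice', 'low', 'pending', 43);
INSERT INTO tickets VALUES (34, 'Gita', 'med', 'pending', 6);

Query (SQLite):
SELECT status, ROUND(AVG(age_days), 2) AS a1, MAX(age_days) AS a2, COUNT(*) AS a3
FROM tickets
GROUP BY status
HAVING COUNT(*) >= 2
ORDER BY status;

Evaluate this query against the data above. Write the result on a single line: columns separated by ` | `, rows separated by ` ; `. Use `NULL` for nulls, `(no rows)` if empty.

Group tickets by status.
Per group compute: ROUND(AVG(age_days), 2), MAX(age_days), COUNT(*).
HAVING: drop groups with fewer than 2 rows.
  open: ids {9, 12, 18, 19} → ROUND(AVG(age_days), 2)=30.25, MAX(age_days)=50, COUNT(*)=4
  paid: ids {10, 11, 23} → ROUND(AVG(age_days), 2)=28, MAX(age_days)=43, COUNT(*)=3
  pending: ids {5, 17, 25, 34} → ROUND(AVG(age_days), 2)=19, MAX(age_days)=43, COUNT(*)=4

open | 30.25 | 50 | 4 ; paid | 28 | 43 | 3 ; pending | 19 | 43 | 4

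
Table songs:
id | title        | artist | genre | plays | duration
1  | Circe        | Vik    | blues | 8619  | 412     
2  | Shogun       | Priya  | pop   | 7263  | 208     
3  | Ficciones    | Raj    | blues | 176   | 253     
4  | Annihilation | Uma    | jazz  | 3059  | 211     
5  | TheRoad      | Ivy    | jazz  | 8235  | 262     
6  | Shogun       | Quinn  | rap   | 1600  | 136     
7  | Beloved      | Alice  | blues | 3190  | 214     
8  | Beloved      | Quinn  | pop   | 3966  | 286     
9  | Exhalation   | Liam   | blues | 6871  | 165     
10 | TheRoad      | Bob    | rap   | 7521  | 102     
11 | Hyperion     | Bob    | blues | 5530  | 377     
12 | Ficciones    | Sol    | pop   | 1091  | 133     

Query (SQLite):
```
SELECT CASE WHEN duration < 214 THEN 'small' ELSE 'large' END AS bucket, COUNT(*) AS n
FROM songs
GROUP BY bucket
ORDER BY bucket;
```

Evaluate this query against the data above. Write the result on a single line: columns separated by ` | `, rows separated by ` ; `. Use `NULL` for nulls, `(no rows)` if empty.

Bucket rows by duration < 214 → 'small' else 'large'; count each bucket.

large | 6 ; small | 6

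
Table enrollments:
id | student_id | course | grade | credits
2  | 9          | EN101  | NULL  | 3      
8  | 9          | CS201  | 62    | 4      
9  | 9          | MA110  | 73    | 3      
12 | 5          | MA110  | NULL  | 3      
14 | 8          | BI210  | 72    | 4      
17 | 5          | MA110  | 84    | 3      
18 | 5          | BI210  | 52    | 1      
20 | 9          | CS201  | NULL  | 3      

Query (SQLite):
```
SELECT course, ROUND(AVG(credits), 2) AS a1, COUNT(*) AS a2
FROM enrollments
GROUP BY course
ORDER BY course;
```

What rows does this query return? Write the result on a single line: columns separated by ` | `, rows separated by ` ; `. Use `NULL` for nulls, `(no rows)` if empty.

Group enrollments by course.
Per group compute: ROUND(AVG(credits), 2), COUNT(*).
  BI210: ids {14, 18} → ROUND(AVG(credits), 2)=2.5, COUNT(*)=2
  CS201: ids {8, 20} → ROUND(AVG(credits), 2)=3.5, COUNT(*)=2
  EN101: ids {2} → ROUND(AVG(credits), 2)=3, COUNT(*)=1
  MA110: ids {9, 12, 17} → ROUND(AVG(credits), 2)=3, COUNT(*)=3

BI210 | 2.5 | 2 ; CS201 | 3.5 | 2 ; EN101 | 3 | 1 ; MA110 | 3 | 3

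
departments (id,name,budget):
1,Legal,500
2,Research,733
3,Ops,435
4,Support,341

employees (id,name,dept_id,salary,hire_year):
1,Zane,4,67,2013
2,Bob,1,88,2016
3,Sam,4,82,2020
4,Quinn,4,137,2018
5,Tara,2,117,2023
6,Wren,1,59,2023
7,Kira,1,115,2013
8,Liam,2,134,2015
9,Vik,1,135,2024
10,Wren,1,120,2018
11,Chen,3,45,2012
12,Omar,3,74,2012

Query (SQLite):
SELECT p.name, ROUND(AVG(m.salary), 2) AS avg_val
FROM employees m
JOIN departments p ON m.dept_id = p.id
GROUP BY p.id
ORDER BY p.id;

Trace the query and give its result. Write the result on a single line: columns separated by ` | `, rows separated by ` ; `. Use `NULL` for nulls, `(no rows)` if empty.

Join each employees row to its departments via dept_id.
Group joined rows by departments.id; compute ROUND(AVG(m.salary), 2) per group.
  1: ids {2, 6, 7, 9, 10} → ROUND(AVG(m.salary), 2)=103.4
  2: ids {5, 8} → ROUND(AVG(m.salary), 2)=125.5
  3: ids {11, 12} → ROUND(AVG(m.salary), 2)=59.5
  4: ids {1, 3, 4} → ROUND(AVG(m.salary), 2)=95.33

Legal | 103.4 ; Research | 125.5 ; Ops | 59.5 ; Support | 95.33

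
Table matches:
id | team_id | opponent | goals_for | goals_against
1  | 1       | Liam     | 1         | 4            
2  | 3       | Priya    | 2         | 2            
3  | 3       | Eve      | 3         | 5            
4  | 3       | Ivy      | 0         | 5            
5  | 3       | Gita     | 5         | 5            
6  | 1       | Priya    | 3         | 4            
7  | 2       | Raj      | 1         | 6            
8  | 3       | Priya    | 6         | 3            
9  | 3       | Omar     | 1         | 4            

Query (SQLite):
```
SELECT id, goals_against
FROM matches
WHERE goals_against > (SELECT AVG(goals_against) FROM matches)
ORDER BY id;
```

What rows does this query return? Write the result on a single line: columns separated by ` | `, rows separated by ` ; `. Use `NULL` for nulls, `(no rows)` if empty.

3 | 5 ; 4 | 5 ; 5 | 5 ; 7 | 6

Scalar subquery: AVG(goals_against) over all matches rows = 4.222222 (≈; comparison uses full precision).
Keep rows where goals_against > that value.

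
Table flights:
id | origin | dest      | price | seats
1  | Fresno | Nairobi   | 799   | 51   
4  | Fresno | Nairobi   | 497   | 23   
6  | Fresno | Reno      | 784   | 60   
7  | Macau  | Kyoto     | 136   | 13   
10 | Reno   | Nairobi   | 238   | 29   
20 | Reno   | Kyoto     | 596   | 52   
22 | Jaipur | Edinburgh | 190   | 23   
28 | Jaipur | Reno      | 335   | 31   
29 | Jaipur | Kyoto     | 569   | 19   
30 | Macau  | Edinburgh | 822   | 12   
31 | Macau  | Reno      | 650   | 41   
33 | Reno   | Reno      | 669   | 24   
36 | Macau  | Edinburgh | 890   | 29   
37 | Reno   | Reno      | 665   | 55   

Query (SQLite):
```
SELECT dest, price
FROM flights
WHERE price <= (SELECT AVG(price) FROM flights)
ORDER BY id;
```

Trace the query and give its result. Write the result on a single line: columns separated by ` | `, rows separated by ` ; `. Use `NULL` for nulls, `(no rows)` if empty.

Nairobi | 497 ; Kyoto | 136 ; Nairobi | 238 ; Edinburgh | 190 ; Reno | 335

Scalar subquery: AVG(price) over all flights rows = 560.0.
Keep rows where price <= that value.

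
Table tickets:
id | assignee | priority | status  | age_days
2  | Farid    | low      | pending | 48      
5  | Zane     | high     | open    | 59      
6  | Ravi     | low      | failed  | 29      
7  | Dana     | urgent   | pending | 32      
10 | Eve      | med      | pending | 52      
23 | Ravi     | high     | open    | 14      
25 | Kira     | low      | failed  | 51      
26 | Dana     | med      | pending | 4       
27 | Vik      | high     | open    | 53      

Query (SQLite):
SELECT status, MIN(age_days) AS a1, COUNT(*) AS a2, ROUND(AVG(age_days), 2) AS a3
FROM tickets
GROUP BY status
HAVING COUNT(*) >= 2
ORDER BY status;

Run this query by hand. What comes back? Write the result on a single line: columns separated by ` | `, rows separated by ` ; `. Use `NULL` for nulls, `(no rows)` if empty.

Group tickets by status.
Per group compute: MIN(age_days), COUNT(*), ROUND(AVG(age_days), 2).
HAVING: drop groups with fewer than 2 rows.
  failed: ids {6, 25} → MIN(age_days)=29, COUNT(*)=2, ROUND(AVG(age_days), 2)=40
  open: ids {5, 23, 27} → MIN(age_days)=14, COUNT(*)=3, ROUND(AVG(age_days), 2)=42
  pending: ids {2, 7, 10, 26} → MIN(age_days)=4, COUNT(*)=4, ROUND(AVG(age_days), 2)=34

failed | 29 | 2 | 40 ; open | 14 | 3 | 42 ; pending | 4 | 4 | 34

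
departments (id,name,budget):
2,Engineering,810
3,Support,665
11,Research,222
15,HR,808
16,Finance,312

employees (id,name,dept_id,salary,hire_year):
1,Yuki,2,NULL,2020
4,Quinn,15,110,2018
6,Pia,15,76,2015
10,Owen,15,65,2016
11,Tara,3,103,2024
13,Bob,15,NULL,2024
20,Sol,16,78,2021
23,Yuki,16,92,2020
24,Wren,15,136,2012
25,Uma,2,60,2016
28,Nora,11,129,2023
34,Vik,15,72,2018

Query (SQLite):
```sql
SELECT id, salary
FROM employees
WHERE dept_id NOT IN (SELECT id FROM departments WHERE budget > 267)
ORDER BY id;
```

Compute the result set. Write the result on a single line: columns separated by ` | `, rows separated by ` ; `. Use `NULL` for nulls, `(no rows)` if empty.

Inner query: departments.id where budget > 267.
Outer: keep employees rows whose dept_id is not in that set.
Inner query → {2, 3, 15, 16}

28 | 129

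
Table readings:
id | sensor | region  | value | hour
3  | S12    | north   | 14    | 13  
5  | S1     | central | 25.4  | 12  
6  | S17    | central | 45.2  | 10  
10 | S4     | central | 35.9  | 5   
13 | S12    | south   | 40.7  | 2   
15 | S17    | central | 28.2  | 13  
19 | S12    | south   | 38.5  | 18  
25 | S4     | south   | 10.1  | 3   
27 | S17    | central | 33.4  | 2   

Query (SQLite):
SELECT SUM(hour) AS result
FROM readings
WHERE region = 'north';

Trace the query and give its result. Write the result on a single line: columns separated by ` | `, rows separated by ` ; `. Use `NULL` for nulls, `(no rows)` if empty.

13

Rows where region='north' → hour values: [13].
SUM of non-NULL values = 13.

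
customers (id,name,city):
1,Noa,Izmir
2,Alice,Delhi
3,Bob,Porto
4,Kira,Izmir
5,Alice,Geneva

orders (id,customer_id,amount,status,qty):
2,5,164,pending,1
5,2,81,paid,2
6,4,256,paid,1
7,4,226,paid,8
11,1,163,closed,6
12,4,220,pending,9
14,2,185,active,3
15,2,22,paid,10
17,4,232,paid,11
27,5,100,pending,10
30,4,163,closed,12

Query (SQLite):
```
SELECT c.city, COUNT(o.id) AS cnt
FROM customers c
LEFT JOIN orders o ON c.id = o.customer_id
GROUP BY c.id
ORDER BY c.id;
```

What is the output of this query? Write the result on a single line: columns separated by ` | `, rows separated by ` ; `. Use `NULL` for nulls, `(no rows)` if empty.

LEFT JOIN keeps every customers row; unmatched ones get NULL for orders columns.
Group by customers.id and compute COUNT(o.id). COUNT(col) of an all-NULL group is 0.
  1: ids {11} → COUNT(o.id)=1
  2: ids {5, 14, 15} → COUNT(o.id)=3
  3: ids {—} → COUNT(o.id)=0
  4: ids {6, 7, 12, 17, 30} → COUNT(o.id)=5
  5: ids {2, 27} → COUNT(o.id)=2

Izmir | 1 ; Delhi | 3 ; Porto | 0 ; Izmir | 5 ; Geneva | 2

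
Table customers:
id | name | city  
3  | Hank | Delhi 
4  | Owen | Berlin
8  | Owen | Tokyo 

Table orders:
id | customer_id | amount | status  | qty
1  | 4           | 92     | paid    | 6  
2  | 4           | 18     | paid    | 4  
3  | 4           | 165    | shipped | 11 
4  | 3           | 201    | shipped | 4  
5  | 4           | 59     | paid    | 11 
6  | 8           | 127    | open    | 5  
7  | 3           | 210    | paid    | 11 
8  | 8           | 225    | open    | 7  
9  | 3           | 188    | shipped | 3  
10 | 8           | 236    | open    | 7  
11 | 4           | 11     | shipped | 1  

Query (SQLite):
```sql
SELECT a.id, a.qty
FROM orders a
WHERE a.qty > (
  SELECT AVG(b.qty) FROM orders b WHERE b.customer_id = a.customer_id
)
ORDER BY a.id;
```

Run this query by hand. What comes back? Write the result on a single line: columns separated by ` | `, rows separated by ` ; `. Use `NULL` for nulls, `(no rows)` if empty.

For each orders row a, compute AVG(qty) over rows sharing a.customer_id.
Keep row a if a.qty > that per-group AVG.
  customer_id=3: AVG(qty) = 6.0
  customer_id=4: AVG(qty) = 6.6
  customer_id=8: AVG(qty) = 6.333333

3 | 11 ; 5 | 11 ; 7 | 11 ; 8 | 7 ; 10 | 7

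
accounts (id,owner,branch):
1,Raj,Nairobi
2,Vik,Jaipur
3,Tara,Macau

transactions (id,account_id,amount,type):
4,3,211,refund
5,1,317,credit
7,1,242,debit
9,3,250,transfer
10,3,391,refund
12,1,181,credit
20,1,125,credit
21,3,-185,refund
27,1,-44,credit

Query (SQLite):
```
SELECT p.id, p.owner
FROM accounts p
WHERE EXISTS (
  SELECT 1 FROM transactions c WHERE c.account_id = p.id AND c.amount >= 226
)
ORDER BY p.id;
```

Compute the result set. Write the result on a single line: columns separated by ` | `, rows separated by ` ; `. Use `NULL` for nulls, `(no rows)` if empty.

For each accounts row, check whether any transactions with matching account_id has amount >= 226.
Keep rows where that is true.

1 | Raj ; 3 | Tara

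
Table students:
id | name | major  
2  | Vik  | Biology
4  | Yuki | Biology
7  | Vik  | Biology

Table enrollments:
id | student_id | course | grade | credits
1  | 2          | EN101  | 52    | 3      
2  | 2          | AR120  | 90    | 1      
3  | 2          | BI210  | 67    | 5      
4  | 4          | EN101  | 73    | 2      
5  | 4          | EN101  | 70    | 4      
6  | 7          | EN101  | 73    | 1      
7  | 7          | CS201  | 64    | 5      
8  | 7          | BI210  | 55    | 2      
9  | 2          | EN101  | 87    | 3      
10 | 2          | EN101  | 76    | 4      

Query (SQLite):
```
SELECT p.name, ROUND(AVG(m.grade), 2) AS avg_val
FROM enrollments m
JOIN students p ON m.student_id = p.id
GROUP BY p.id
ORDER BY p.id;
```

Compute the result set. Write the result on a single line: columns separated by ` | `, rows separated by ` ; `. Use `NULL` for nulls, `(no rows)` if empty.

Vik | 74.4 ; Yuki | 71.5 ; Vik | 64

Join each enrollments row to its students via student_id.
Group joined rows by students.id; compute ROUND(AVG(m.grade), 2) per group.
  2: ids {1, 2, 3, 9, 10} → ROUND(AVG(m.grade), 2)=74.4
  4: ids {4, 5} → ROUND(AVG(m.grade), 2)=71.5
  7: ids {6, 7, 8} → ROUND(AVG(m.grade), 2)=64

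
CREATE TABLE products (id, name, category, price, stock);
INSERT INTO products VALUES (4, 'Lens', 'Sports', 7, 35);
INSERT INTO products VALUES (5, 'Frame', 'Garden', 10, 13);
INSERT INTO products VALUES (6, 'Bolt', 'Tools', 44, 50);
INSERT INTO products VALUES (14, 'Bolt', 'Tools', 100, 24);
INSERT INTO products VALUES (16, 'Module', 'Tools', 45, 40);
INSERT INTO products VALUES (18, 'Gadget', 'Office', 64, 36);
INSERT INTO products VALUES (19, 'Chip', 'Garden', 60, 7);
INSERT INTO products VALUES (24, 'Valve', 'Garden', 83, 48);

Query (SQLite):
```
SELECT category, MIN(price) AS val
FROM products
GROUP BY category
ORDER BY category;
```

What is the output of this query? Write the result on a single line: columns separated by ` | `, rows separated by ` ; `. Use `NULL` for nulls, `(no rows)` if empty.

Garden | 10 ; Office | 64 ; Sports | 7 ; Tools | 44

Partition products by category; compute MIN(price) within each group.
  Garden: ids {5, 19, 24} → MIN(price)=10
  Office: ids {18} → MIN(price)=64
  Sports: ids {4} → MIN(price)=7
  Tools: ids {6, 14, 16} → MIN(price)=44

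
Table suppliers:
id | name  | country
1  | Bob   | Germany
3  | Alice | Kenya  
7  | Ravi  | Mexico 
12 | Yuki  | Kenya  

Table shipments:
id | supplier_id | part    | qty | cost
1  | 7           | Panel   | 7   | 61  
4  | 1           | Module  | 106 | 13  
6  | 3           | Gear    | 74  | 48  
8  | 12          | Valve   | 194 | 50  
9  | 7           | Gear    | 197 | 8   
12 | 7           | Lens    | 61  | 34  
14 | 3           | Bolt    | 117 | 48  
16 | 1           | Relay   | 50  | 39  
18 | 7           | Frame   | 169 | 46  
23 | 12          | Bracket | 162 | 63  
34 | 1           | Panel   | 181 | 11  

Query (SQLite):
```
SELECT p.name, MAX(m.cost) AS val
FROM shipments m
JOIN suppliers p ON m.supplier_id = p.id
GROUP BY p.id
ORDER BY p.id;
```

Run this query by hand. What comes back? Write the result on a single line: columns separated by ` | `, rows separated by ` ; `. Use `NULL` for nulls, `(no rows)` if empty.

Bob | 39 ; Alice | 48 ; Ravi | 61 ; Yuki | 63

Join each shipments row to its suppliers via supplier_id.
Group joined rows by suppliers.id; compute MAX(m.cost) per group.
  1: ids {4, 16, 34} → MAX(m.cost)=39
  3: ids {6, 14} → MAX(m.cost)=48
  7: ids {1, 9, 12, 18} → MAX(m.cost)=61
  12: ids {8, 23} → MAX(m.cost)=63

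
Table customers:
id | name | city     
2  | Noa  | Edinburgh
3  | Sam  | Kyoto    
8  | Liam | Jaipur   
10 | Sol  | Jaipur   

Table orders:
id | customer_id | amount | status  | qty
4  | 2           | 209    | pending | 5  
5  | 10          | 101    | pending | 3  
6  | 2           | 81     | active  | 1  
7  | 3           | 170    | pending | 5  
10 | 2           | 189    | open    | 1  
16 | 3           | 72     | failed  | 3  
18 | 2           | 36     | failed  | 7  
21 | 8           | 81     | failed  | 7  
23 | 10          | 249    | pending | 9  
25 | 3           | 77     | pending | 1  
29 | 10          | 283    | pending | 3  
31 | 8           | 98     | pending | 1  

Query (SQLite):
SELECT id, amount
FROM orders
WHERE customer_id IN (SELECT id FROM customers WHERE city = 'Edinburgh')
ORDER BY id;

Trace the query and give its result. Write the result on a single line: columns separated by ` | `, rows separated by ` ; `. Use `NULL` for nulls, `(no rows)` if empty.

4 | 209 ; 6 | 81 ; 10 | 189 ; 18 | 36

Inner query: customers.id where city = 'Edinburgh'.
Outer: keep orders rows whose customer_id is in that set.
Inner query → {2}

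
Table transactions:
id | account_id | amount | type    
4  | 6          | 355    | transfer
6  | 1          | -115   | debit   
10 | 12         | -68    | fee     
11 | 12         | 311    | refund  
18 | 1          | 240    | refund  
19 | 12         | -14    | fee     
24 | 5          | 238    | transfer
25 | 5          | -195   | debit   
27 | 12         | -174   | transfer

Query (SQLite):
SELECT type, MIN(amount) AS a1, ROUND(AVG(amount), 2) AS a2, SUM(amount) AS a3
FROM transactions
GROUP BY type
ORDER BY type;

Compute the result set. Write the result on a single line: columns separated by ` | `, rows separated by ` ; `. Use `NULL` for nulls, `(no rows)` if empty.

debit | -195 | -155 | -310 ; fee | -68 | -41 | -82 ; refund | 240 | 275.5 | 551 ; transfer | -174 | 139.67 | 419

Group transactions by type.
Per group compute: MIN(amount), ROUND(AVG(amount), 2), SUM(amount).
  debit: ids {6, 25} → MIN(amount)=-195, ROUND(AVG(amount), 2)=-155, SUM(amount)=-310
  fee: ids {10, 19} → MIN(amount)=-68, ROUND(AVG(amount), 2)=-41, SUM(amount)=-82
  refund: ids {11, 18} → MIN(amount)=240, ROUND(AVG(amount), 2)=275.5, SUM(amount)=551
  transfer: ids {4, 24, 27} → MIN(amount)=-174, ROUND(AVG(amount), 2)=139.67, SUM(amount)=419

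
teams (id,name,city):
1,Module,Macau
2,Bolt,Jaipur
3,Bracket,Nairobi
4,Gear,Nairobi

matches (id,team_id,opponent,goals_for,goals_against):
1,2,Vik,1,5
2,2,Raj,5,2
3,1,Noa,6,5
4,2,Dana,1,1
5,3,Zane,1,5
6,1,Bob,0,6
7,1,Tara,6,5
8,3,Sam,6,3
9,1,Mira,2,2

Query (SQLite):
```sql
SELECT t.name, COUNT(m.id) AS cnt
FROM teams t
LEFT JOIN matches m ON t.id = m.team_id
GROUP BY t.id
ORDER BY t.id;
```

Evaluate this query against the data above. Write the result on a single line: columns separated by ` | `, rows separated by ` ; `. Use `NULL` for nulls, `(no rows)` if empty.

Module | 4 ; Bolt | 3 ; Bracket | 2 ; Gear | 0

LEFT JOIN keeps every teams row; unmatched ones get NULL for matches columns.
Group by teams.id and compute COUNT(m.id). COUNT(col) of an all-NULL group is 0.
  1: ids {3, 6, 7, 9} → COUNT(m.id)=4
  2: ids {1, 2, 4} → COUNT(m.id)=3
  3: ids {5, 8} → COUNT(m.id)=2
  4: ids {—} → COUNT(m.id)=0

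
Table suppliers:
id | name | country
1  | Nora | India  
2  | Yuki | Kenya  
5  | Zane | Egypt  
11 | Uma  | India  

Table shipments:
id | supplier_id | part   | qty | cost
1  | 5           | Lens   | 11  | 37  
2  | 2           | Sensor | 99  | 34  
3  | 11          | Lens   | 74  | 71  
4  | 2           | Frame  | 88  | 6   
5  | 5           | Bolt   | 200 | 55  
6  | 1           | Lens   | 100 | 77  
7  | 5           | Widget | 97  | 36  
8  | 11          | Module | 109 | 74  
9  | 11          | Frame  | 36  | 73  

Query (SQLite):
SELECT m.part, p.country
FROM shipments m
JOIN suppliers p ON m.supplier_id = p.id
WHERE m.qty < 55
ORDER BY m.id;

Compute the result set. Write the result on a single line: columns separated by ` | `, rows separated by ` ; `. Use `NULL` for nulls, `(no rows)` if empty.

Lens | Egypt ; Frame | India

Each shipments row matches the suppliers row where supplier_id = suppliers.id.
Then keep rows with m.qty < 55.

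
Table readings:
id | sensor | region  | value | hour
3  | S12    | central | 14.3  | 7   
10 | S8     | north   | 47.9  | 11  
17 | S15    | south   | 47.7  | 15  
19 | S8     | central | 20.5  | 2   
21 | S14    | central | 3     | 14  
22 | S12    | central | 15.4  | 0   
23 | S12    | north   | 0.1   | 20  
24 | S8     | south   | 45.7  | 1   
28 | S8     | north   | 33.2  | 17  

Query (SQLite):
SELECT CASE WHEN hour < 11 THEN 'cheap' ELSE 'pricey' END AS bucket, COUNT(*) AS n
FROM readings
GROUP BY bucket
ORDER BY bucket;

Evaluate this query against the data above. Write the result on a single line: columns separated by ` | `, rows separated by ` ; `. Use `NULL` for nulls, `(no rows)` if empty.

cheap | 4 ; pricey | 5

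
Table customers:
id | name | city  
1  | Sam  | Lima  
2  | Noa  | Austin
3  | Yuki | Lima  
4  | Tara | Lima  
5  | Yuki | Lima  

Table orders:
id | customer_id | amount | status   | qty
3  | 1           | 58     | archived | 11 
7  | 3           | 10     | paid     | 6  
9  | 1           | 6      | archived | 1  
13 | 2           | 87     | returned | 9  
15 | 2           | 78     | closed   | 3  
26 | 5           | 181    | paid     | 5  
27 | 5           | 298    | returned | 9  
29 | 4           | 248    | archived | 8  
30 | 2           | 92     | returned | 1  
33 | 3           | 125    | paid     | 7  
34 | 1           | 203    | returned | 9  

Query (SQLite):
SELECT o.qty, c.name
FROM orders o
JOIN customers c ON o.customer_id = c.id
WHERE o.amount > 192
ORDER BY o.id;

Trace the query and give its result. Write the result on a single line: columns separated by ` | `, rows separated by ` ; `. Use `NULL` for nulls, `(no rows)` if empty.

Each orders row matches the customers row where customer_id = customers.id.
Then keep rows with o.amount > 192.

9 | Yuki ; 8 | Tara ; 9 | Sam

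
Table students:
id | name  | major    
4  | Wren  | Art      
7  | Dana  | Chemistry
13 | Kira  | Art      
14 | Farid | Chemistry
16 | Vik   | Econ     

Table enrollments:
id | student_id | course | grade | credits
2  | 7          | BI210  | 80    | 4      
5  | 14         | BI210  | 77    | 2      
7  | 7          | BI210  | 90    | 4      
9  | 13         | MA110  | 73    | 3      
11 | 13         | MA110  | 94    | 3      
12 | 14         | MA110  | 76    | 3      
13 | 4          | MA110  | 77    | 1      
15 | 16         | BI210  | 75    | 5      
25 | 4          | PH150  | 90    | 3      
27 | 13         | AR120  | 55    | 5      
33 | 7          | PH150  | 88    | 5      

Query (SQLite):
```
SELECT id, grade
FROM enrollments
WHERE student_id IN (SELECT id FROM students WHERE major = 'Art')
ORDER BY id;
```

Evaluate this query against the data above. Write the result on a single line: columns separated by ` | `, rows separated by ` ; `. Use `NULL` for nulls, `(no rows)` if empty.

Inner query: students.id where major = 'Art'.
Outer: keep enrollments rows whose student_id is in that set.
Inner query → {4, 13}

9 | 73 ; 11 | 94 ; 13 | 77 ; 25 | 90 ; 27 | 55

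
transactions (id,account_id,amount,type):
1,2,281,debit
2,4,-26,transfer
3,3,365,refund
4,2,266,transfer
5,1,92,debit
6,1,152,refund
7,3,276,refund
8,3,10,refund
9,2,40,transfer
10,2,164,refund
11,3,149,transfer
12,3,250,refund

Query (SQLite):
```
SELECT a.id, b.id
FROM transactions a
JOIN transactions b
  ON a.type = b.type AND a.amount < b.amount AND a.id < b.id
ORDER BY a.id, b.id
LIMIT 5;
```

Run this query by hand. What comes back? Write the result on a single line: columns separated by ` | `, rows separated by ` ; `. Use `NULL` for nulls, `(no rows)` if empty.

2 | 4 ; 2 | 9 ; 2 | 11 ; 6 | 7 ; 6 | 10

Pairs (a,b) with same type, a.amount < b.amount, a.id < b.id.
type groups: debit:{1,5} refund:{3,6,7,8,10,12} transfer:{2,4,9,11}
Ordered by (a.id, b.id); first 5.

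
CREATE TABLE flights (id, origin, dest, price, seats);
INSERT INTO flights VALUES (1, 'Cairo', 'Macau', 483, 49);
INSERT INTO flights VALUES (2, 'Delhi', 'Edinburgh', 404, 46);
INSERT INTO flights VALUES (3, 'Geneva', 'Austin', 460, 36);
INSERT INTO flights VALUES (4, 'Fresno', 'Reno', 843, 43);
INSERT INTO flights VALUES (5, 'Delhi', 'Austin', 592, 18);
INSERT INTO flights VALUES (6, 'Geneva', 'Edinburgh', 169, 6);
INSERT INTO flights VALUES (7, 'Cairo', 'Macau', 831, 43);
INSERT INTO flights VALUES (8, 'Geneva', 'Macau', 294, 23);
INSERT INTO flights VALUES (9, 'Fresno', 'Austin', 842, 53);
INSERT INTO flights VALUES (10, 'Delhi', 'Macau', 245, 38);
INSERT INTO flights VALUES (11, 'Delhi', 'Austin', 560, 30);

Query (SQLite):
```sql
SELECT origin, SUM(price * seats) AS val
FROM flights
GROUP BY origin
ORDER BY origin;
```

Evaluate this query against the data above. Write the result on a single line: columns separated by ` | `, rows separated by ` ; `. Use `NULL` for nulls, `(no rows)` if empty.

For each row compute price * seats.
Group by origin; take SUM of the expression per group.
  Cairo: ids {1, 7} → SUM(price * seats)=59400
  Delhi: ids {2, 5, 10, 11} → SUM(price * seats)=55350
  Fresno: ids {4, 9} → SUM(price * seats)=80875
  Geneva: ids {3, 6, 8} → SUM(price * seats)=24336

Cairo | 59400 ; Delhi | 55350 ; Fresno | 80875 ; Geneva | 24336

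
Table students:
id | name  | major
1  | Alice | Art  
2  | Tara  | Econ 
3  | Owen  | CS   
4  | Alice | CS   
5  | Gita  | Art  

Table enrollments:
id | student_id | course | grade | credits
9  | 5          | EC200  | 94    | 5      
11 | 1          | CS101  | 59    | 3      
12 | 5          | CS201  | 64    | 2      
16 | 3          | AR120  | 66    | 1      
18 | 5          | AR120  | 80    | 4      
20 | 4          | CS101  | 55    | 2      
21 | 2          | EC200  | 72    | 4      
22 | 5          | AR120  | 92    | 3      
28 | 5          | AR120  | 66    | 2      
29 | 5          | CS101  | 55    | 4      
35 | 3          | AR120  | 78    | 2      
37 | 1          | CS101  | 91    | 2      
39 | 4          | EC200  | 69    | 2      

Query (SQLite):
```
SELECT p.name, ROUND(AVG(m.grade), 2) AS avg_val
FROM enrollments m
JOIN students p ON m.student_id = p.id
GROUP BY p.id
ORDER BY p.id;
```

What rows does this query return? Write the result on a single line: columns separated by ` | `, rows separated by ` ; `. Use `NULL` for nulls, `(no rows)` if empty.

Join each enrollments row to its students via student_id.
Group joined rows by students.id; compute ROUND(AVG(m.grade), 2) per group.
  1: ids {11, 37} → ROUND(AVG(m.grade), 2)=75
  2: ids {21} → ROUND(AVG(m.grade), 2)=72
  3: ids {16, 35} → ROUND(AVG(m.grade), 2)=72
  4: ids {20, 39} → ROUND(AVG(m.grade), 2)=62
  5: ids {9, 12, 18, 22, 28, 29} → ROUND(AVG(m.grade), 2)=75.17

Alice | 75 ; Tara | 72 ; Owen | 72 ; Alice | 62 ; Gita | 75.17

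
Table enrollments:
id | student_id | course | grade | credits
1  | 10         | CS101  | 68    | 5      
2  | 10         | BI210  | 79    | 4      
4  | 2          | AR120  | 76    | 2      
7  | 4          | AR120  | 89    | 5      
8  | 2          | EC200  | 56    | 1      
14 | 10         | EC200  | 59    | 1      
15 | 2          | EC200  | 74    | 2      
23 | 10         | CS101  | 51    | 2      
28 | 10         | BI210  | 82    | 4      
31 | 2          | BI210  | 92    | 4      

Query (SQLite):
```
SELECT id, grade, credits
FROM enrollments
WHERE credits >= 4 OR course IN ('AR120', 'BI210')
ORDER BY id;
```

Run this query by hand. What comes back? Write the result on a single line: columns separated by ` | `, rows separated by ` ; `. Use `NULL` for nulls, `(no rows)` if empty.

credits >= 4: ids {1, 2, 7, 28, 31}
course IN ('AR120', 'BI210'): ids {2, 4, 7, 28, 31}
Combine with OR.

1 | 68 | 5 ; 2 | 79 | 4 ; 4 | 76 | 2 ; 7 | 89 | 5 ; 28 | 82 | 4 ; 31 | 92 | 4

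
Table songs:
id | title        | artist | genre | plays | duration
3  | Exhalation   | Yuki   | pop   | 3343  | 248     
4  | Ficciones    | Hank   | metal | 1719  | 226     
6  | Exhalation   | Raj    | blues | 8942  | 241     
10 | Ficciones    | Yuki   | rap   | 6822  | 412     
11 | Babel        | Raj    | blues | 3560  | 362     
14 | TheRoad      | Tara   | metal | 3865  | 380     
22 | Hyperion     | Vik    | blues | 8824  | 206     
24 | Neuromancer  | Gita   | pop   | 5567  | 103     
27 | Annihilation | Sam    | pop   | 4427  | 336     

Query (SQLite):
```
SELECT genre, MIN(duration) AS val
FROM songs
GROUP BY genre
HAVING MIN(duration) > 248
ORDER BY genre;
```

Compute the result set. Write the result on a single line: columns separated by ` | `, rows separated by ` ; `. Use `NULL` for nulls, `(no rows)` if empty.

Partition songs by genre; compute MIN(duration) within each group.
HAVING: keep groups where MIN(duration) > 248.
  blues: ids {6, 11, 22} → MIN(duration)=206
  metal: ids {4, 14} → MIN(duration)=226
  pop: ids {3, 24, 27} → MIN(duration)=103
  rap: ids {10} → MIN(duration)=412

rap | 412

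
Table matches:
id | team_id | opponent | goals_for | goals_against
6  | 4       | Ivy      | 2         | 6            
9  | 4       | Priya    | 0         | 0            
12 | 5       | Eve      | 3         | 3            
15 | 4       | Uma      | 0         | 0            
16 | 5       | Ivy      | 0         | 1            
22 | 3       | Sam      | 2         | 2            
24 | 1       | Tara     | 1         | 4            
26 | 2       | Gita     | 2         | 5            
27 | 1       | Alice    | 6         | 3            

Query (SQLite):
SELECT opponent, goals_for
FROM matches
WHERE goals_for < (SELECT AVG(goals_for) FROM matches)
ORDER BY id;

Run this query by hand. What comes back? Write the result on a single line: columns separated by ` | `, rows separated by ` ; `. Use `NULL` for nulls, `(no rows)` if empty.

Priya | 0 ; Uma | 0 ; Ivy | 0 ; Tara | 1

Scalar subquery: AVG(goals_for) over all matches rows = 1.777778 (≈; comparison uses full precision).
Keep rows where goals_for < that value.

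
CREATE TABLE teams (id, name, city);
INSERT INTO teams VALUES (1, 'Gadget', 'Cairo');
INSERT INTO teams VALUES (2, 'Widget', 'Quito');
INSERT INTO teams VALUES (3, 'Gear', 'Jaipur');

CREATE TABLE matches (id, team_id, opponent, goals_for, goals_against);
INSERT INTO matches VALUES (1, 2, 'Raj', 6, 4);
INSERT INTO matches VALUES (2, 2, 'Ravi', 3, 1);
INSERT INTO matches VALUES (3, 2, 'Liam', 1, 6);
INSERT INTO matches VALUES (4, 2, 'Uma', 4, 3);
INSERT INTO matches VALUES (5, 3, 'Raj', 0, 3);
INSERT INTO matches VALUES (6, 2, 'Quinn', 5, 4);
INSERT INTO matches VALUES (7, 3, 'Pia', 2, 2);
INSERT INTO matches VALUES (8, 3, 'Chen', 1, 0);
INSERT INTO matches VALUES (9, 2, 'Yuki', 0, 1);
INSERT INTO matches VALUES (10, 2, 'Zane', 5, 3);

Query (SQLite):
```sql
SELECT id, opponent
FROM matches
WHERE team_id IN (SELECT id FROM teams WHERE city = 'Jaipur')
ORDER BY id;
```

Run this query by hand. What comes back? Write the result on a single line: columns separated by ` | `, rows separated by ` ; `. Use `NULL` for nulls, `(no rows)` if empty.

Inner query: teams.id where city = 'Jaipur'.
Outer: keep matches rows whose team_id is in that set.
Inner query → {3}

5 | Raj ; 7 | Pia ; 8 | Chen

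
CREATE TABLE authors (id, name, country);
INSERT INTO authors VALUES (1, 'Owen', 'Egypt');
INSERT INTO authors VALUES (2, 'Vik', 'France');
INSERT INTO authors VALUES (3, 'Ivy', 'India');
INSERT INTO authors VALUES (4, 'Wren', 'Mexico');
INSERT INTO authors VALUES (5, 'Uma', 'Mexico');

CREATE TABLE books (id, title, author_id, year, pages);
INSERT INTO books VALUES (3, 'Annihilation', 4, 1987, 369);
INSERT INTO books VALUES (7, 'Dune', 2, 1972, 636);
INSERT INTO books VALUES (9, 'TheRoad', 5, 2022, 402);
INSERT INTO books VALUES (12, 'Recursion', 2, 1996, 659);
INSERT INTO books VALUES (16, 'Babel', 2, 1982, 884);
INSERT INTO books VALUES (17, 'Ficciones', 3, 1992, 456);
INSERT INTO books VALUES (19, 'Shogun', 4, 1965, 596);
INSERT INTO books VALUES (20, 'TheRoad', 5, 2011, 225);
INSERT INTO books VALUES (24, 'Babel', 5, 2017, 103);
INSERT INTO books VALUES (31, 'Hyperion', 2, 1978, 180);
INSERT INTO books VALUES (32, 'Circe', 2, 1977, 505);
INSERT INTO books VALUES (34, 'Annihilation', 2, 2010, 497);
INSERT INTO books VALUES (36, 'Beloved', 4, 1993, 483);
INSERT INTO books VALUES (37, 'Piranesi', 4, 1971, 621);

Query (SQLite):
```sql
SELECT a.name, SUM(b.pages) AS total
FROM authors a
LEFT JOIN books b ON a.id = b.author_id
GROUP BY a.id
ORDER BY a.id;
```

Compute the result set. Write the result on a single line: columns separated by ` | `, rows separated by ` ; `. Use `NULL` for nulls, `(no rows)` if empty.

Owen | NULL ; Vik | 3361 ; Ivy | 456 ; Wren | 2069 ; Uma | 730

LEFT JOIN keeps every authors row; unmatched ones get NULL for books columns.
Group by authors.id and compute SUM(b.pages). SUM over an all-NULL group is NULL.
  1: ids {—} → SUM(b.pages)=NULL
  2: ids {7, 12, 16, 31, 32, 34} → SUM(b.pages)=3361
  3: ids {17} → SUM(b.pages)=456
  4: ids {3, 19, 36, 37} → SUM(b.pages)=2069
  5: ids {9, 20, 24} → SUM(b.pages)=730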